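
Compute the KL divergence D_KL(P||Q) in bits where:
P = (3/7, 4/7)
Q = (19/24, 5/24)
0.4524 bits

KL divergence: D_KL(P||Q) = Σ p(x) log(p(x)/q(x))

Computing term by term:
  x=0: 3/7 × log_2[(3/7)/(19/24)] = 3/7 × -0.8854 = -0.3794
  x=1: 4/7 × log_2[(4/7)/(5/24)] = 4/7 × 1.4557 = 0.8318

D_KL(P||Q) = 0.4524 bits

Note: KL divergence is always non-negative and equals 0 iff P = Q.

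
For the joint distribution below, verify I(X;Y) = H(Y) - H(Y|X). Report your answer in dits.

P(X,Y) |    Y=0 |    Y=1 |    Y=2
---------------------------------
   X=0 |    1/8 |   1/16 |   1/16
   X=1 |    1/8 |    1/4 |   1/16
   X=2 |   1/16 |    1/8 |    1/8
I(X;Y) = 0.0278 dits

Mutual information has multiple equivalent forms:
- I(X;Y) = H(X) - H(X|Y)
- I(X;Y) = H(Y) - H(Y|X)
- I(X;Y) = H(X) + H(Y) - H(X,Y)

Computing all quantities:
H(X) = 0.4654, H(Y) = 0.4654, H(X,Y) = 0.9031
H(X|Y) = 0.4376, H(Y|X) = 0.4376

Verification:
H(X) - H(X|Y) = 0.4654 - 0.4376 = 0.0278
H(Y) - H(Y|X) = 0.4654 - 0.4376 = 0.0278
H(X) + H(Y) - H(X,Y) = 0.4654 + 0.4654 - 0.9031 = 0.0278

All forms give I(X;Y) = 0.0278 dits. ✓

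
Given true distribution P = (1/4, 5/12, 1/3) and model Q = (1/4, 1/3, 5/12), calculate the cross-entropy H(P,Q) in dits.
0.4761 dits

Cross-entropy: H(P,Q) = -Σ p(x) log q(x)

Alternatively: H(P,Q) = H(P) + D_KL(P||Q)
H(P) = 0.4680 dits
D_KL(P||Q) = 0.0081 dits

H(P,Q) = 0.4680 + 0.0081 = 0.4761 dits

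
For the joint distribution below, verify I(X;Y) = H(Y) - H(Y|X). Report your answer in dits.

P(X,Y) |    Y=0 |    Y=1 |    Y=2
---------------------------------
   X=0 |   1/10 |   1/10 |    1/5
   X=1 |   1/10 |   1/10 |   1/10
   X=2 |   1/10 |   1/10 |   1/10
I(X;Y) = 0.0060 dits

Mutual information has multiple equivalent forms:
- I(X;Y) = H(X) - H(X|Y)
- I(X;Y) = H(Y) - H(Y|X)
- I(X;Y) = H(X) + H(Y) - H(X,Y)

Computing all quantities:
H(X) = 0.4729, H(Y) = 0.4729, H(X,Y) = 0.9398
H(X|Y) = 0.4669, H(Y|X) = 0.4669

Verification:
H(X) - H(X|Y) = 0.4729 - 0.4669 = 0.0060
H(Y) - H(Y|X) = 0.4729 - 0.4669 = 0.0060
H(X) + H(Y) - H(X,Y) = 0.4729 + 0.4729 - 0.9398 = 0.0060

All forms give I(X;Y) = 0.0060 dits. ✓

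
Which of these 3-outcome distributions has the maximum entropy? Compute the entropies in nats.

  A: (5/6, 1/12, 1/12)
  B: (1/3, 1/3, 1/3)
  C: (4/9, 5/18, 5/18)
B

For a discrete distribution over n outcomes, entropy is maximized by the uniform distribution.

Computing entropies:
H(A) = 0.5661 nats
H(B) = 1.0986 nats
H(C) = 1.0720 nats

The uniform distribution (where all probabilities equal 1/3) achieves the maximum entropy of log_e(3) = 1.0986 nats.

Distribution B has the highest entropy.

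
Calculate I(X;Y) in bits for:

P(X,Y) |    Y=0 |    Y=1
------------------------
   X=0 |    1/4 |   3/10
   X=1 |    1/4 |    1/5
0.0073 bits

Mutual information: I(X;Y) = H(X) + H(Y) - H(X,Y)

Marginals:
P(X) = (11/20, 9/20), H(X) = 0.9928 bits
P(Y) = (1/2, 1/2), H(Y) = 1.0000 bits

Joint entropy: H(X,Y) = 1.9855 bits

I(X;Y) = 0.9928 + 1.0000 - 1.9855 = 0.0073 bits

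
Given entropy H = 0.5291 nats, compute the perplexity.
1.6974

Perplexity is e^H (or exp(H) for natural log).

H = 0.5291 nats
Perplexity = e^0.5291 = 1.6974

Interpretation: The model's uncertainty is equivalent to choosing uniformly among 1.7 options.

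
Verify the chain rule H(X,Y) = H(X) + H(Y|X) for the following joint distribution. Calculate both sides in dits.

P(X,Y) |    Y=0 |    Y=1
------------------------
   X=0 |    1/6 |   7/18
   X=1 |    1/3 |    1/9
H(X,Y) = 0.5543, H(X) = 0.2983, H(Y|X) = 0.2559 (all in dits)

Chain rule: H(X,Y) = H(X) + H(Y|X)

Left side — joint entropy directly:
H(X,Y) = -Σ p(x,y) log p(x,y) = 0.5543 dits

Right side — compute H(Y|X) from the conditional distributions:
P(X) = (5/9, 4/9), so H(X) = 0.2983 dits
H(Y|X) = Σ_x P(X=x) · H(Y|X=x):
  P(Y|X=0) = (3/10, 7/10), H(Y|X=0) = 0.2653, weight P(X=0) = 5/9
  P(Y|X=1) = (3/4, 1/4), H(Y|X=1) = 0.2442, weight P(X=1) = 4/9
H(Y|X) = 0.2559 dits

H(X) + H(Y|X) = 0.2983 + 0.2559 = 0.5543 dits

Both sides equal 0.5543 dits. ✓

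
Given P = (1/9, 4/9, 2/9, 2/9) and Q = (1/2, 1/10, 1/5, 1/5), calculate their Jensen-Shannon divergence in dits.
0.0549 dits

Jensen-Shannon divergence is:
JSD(P||Q) = 0.5 × D_KL(P||M) + 0.5 × D_KL(Q||M)
where M = 0.5 × (P + Q) is the mixture distribution.

M = 0.5 × (1/9, 4/9, 2/9, 2/9) + 0.5 × (1/2, 1/10, 1/5, 1/5) = (11/36, 0.272222, 0.211111, 0.211111)

D_KL(P||M) = 0.0557 dits
D_KL(Q||M) = 0.0541 dits

JSD(P||Q) = 0.5 × 0.0557 + 0.5 × 0.0541 = 0.0549 dits

Unlike KL divergence, JSD is symmetric and bounded: 0 ≤ JSD ≤ log(2).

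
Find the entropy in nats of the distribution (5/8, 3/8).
0.6616 nats

Shannon entropy is H(X) = -Σ p(x) log p(x).

For P = (5/8, 3/8):
H = -5/8 × log_e(5/8) -3/8 × log_e(3/8)
H = 0.6616 nats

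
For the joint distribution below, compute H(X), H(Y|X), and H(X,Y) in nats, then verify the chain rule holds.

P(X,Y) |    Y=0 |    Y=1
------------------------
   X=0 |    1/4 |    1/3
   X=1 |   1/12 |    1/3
H(X,Y) = 1.2861, H(X) = 0.6792, H(Y|X) = 0.6069 (all in nats)

Chain rule: H(X,Y) = H(X) + H(Y|X)

Left side — joint entropy directly:
H(X,Y) = -Σ p(x,y) log p(x,y) = 1.2861 nats

Right side — compute H(Y|X) from the conditional distributions:
P(X) = (7/12, 5/12), so H(X) = 0.6792 nats
H(Y|X) = Σ_x P(X=x) · H(Y|X=x):
  P(Y|X=0) = (3/7, 4/7), H(Y|X=0) = 0.6829, weight P(X=0) = 7/12
  P(Y|X=1) = (1/5, 4/5), H(Y|X=1) = 0.5004, weight P(X=1) = 5/12
H(Y|X) = 0.6069 nats

H(X) + H(Y|X) = 0.6792 + 0.6069 = 1.2861 nats

Both sides equal 1.2861 nats. ✓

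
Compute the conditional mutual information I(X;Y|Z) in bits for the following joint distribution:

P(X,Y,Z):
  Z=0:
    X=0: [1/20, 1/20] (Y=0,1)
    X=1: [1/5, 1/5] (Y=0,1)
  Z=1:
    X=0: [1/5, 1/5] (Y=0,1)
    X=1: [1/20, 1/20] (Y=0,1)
0.0000 bits

Conditional mutual information: I(X;Y|Z) = H(X|Z) + H(Y|Z) - H(X,Y|Z)

H(Z) = 1.0000
H(X,Z) = 1.7219 → H(X|Z) = 0.7219
H(Y,Z) = 2.0000 → H(Y|Z) = 1.0000
H(X,Y,Z) = 2.7219 → H(X,Y|Z) = 1.7219

I(X;Y|Z) = 0.7219 + 1.0000 - 1.7219 = 0.0000 bits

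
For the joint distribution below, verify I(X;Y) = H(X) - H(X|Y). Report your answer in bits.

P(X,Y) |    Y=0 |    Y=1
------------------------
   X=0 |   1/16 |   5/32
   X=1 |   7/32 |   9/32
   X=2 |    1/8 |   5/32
I(X;Y) = 0.0126 bits

Mutual information has multiple equivalent forms:
- I(X;Y) = H(X) - H(X|Y)
- I(X;Y) = H(Y) - H(Y|X)
- I(X;Y) = H(X) + H(Y) - H(X,Y)

Computing all quantities:
H(X) = 1.4943, H(Y) = 0.9745, H(X,Y) = 2.4562
H(X|Y) = 1.4818, H(Y|X) = 0.9619

Verification:
H(X) - H(X|Y) = 1.4943 - 1.4818 = 0.0126
H(Y) - H(Y|X) = 0.9745 - 0.9619 = 0.0126
H(X) + H(Y) - H(X,Y) = 1.4943 + 0.9745 - 2.4562 = 0.0126

All forms give I(X;Y) = 0.0126 bits. ✓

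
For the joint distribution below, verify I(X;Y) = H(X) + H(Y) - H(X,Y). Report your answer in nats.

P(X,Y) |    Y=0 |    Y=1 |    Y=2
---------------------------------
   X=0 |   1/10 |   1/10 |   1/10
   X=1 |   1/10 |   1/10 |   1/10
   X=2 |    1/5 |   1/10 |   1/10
I(X;Y) = 0.0138 nats

Mutual information has multiple equivalent forms:
- I(X;Y) = H(X) - H(X|Y)
- I(X;Y) = H(Y) - H(Y|X)
- I(X;Y) = H(X) + H(Y) - H(X,Y)

Computing all quantities:
H(X) = 1.0889, H(Y) = 1.0889, H(X,Y) = 2.1640
H(X|Y) = 1.0751, H(Y|X) = 1.0751

Verification:
H(X) - H(X|Y) = 1.0889 - 1.0751 = 0.0138
H(Y) - H(Y|X) = 1.0889 - 1.0751 = 0.0138
H(X) + H(Y) - H(X,Y) = 1.0889 + 1.0889 - 2.1640 = 0.0138

All forms give I(X;Y) = 0.0138 nats. ✓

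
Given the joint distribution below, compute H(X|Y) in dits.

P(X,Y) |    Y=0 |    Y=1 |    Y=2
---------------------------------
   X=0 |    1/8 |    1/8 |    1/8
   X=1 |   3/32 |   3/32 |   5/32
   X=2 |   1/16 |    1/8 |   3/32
0.4678 dits

Using the chain rule: H(X|Y) = H(X,Y) - H(Y)

First, compute H(X,Y) = 0.9419 dits

Marginal P(Y) = (9/32, 11/32, 3/8)
H(Y) = 0.4741 dits

H(X|Y) = H(X,Y) - H(Y) = 0.9419 - 0.4741 = 0.4678 dits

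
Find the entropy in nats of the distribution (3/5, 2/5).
0.6730 nats

Shannon entropy is H(X) = -Σ p(x) log p(x).

For P = (3/5, 2/5):
H = -3/5 × log_e(3/5) -2/5 × log_e(2/5)
H = 0.6730 nats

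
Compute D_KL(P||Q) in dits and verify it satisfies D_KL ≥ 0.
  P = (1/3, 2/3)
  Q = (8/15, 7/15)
0.0352 dits

KL divergence satisfies the Gibbs inequality: D_KL(P||Q) ≥ 0 for all distributions P, Q.

D_KL(P||Q) = Σ p(x) log(p(x)/q(x))
Term by term:
  x=0: 1/3 × log_10[(1/3)/(8/15)] = -0.0680
  x=1: 2/3 × log_10[(2/3)/(7/15)] = 0.1033
D_KL(P||Q) = 0.0352 dits

D_KL(P||Q) = 0.0352 ≥ 0 ✓

This non-negativity is a fundamental property: relative entropy cannot be negative because it measures how different Q is from P.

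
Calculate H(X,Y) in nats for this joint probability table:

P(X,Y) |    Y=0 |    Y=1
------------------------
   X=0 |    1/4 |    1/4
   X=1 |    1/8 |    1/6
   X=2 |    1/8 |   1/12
1.7187 nats

Joint entropy is H(X,Y) = -Σ_{x,y} p(x,y) log p(x,y).

Summing over all non-zero entries:
H(X,Y) = -[1/4·log_e(1/4) + 1/4·log_e(1/4) + 1/8·log_e(1/8) + 1/6·log_e(1/6) + 1/8·log_e(1/8) + 1/12·log_e(1/12)]
H(X,Y) = 1.7187 nats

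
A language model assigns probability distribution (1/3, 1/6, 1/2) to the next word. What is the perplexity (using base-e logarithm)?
2.7495

Perplexity is e^H (or exp(H) for natural log).

First, H = -Σ p log p = 1.0114 nats
Perplexity = e^1.0114 = 2.7495

Interpretation: The model's uncertainty is equivalent to choosing uniformly among 2.7 options.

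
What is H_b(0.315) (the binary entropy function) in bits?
0.8989 bits

The binary entropy function is:
H(p) = -p log(p) - (1-p) log(1-p)

H(0.315) = -0.315 × log_2(0.315) - 0.685 × log_2(0.685)
H(0.315) = 0.8989 bits

Note: Binary entropy is maximized at p=0.5 (H=1 bit) and minimized at p=0 or p=1 (H=0).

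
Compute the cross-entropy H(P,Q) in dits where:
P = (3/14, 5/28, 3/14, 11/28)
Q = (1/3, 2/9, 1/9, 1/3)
0.6108 dits

Cross-entropy: H(P,Q) = -Σ p(x) log q(x)

Alternatively: H(P,Q) = H(P) + D_KL(P||Q)
H(P) = 0.5797 dits
D_KL(P||Q) = 0.0311 dits

H(P,Q) = 0.5797 + 0.0311 = 0.6108 dits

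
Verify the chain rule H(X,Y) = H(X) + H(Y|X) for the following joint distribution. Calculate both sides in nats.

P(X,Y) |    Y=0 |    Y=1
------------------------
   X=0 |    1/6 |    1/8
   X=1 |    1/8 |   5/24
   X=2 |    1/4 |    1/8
H(X,Y) = 1.7518, H(X) = 1.0934, H(Y|X) = 0.6584 (all in nats)

Chain rule: H(X,Y) = H(X) + H(Y|X)

Left side — joint entropy directly:
H(X,Y) = -Σ p(x,y) log p(x,y) = 1.7518 nats

Right side — compute H(Y|X) from the conditional distributions:
P(X) = (7/24, 1/3, 3/8), so H(X) = 1.0934 nats
H(Y|X) = Σ_x P(X=x) · H(Y|X=x):
  P(Y|X=0) = (4/7, 3/7), H(Y|X=0) = 0.6829, weight P(X=0) = 7/24
  P(Y|X=1) = (3/8, 5/8), H(Y|X=1) = 0.6616, weight P(X=1) = 1/3
  P(Y|X=2) = (2/3, 1/3), H(Y|X=2) = 0.6365, weight P(X=2) = 3/8
H(Y|X) = 0.6584 nats

H(X) + H(Y|X) = 1.0934 + 0.6584 = 1.7518 nats

Both sides equal 1.7518 nats. ✓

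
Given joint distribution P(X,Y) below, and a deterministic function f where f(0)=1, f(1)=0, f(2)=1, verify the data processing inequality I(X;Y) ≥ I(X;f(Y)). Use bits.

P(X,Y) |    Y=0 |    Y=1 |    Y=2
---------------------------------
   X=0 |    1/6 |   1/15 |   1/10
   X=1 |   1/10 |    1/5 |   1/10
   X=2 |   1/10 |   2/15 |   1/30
I(X;Y) = 0.0794, I(X;f(Y)) = 0.0636, inequality holds: 0.0794 ≥ 0.0636

Data Processing Inequality: For any Markov chain X → Y → Z, we have I(X;Y) ≥ I(X;Z).

Here Z = f(Y) is a deterministic function of Y, forming X → Y → Z.

Original I(X;Y) = 0.0794 bits

After applying f:
P(X,Z) where Z=f(Y):
- P(X,Z=0) = P(X,Y=1)
- P(X,Z=1) = P(X,Y=0) + P(X,Y=2)

I(X;Z) = I(X;f(Y)) = 0.0636 bits

Verification: 0.0794 ≥ 0.0636 ✓

Information cannot be created by processing; the function f can only lose information about X.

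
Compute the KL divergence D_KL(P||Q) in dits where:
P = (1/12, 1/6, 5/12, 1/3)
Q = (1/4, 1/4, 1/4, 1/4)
0.0650 dits

KL divergence: D_KL(P||Q) = Σ p(x) log(p(x)/q(x))

Computing term by term:
  x=0: 1/12 × log_10[(1/12)/(1/4)] = 1/12 × -0.4771 = -0.0398
  x=1: 1/6 × log_10[(1/6)/(1/4)] = 1/6 × -0.1761 = -0.0293
  x=2: 5/12 × log_10[(5/12)/(1/4)] = 5/12 × 0.2218 = 0.0924
  x=3: 1/3 × log_10[(1/3)/(1/4)] = 1/3 × 0.1249 = 0.0416

D_KL(P||Q) = 0.0650 dits

Note: KL divergence is always non-negative and equals 0 iff P = Q.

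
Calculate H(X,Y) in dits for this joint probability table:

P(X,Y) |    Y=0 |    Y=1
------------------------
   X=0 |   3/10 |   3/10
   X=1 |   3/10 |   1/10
0.5706 dits

Joint entropy is H(X,Y) = -Σ_{x,y} p(x,y) log p(x,y).

Summing over all non-zero entries:
H(X,Y) = -[3/10·log_10(3/10) + 3/10·log_10(3/10) + 3/10·log_10(3/10) + 1/10·log_10(1/10)]
H(X,Y) = 0.5706 dits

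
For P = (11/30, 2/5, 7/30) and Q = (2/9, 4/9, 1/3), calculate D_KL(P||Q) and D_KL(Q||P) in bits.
D_KL(P||Q) = 0.0840, D_KL(Q||P) = 0.0785

KL divergence is not symmetric: D_KL(P||Q) ≠ D_KL(Q||P) in general.

D_KL(P||Q) = 0.0840 bits
D_KL(Q||P) = 0.0785 bits

No, they are not equal!

This asymmetry is why KL divergence is not a true distance metric.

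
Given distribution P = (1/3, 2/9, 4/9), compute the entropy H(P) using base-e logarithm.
1.0609 nats

Shannon entropy is H(X) = -Σ p(x) log p(x).

For P = (1/3, 2/9, 4/9):
H = -1/3 × log_e(1/3) -2/9 × log_e(2/9) -4/9 × log_e(4/9)
H = 1.0609 nats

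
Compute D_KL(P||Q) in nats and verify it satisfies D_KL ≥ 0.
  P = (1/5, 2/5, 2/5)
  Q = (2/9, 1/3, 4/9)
0.0097 nats

KL divergence satisfies the Gibbs inequality: D_KL(P||Q) ≥ 0 for all distributions P, Q.

D_KL(P||Q) = Σ p(x) log(p(x)/q(x))
Term by term:
  x=0: 1/5 × log_e[(1/5)/(2/9)] = -0.0211
  x=1: 2/5 × log_e[(2/5)/(1/3)] = 0.0729
  x=2: 2/5 × log_e[(2/5)/(4/9)] = -0.0421
D_KL(P||Q) = 0.0097 nats

D_KL(P||Q) = 0.0097 ≥ 0 ✓

This non-negativity is a fundamental property: relative entropy cannot be negative because it measures how different Q is from P.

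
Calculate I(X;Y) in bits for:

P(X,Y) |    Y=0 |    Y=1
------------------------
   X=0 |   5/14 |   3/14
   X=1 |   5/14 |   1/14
0.0391 bits

Mutual information: I(X;Y) = H(X) + H(Y) - H(X,Y)

Marginals:
P(X) = (4/7, 3/7), H(X) = 0.9852 bits
P(Y) = (5/7, 2/7), H(Y) = 0.8631 bits

Joint entropy: H(X,Y) = 1.8092 bits

I(X;Y) = 0.9852 + 0.8631 - 1.8092 = 0.0391 bits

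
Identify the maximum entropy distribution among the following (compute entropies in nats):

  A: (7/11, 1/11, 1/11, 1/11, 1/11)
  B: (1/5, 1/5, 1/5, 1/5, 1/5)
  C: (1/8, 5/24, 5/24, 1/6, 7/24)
B

For a discrete distribution over n outcomes, entropy is maximized by the uniform distribution.

Computing entropies:
H(A) = 1.1596 nats
H(B) = 1.6094 nats
H(C) = 1.5715 nats

The uniform distribution (where all probabilities equal 1/5) achieves the maximum entropy of log_e(5) = 1.6094 nats.

Distribution B has the highest entropy.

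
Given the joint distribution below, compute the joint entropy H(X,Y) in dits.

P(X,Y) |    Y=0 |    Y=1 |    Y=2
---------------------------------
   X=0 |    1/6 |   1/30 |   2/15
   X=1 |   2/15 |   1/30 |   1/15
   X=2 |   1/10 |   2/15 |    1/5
0.8964 dits

Joint entropy is H(X,Y) = -Σ_{x,y} p(x,y) log p(x,y).

Summing over all non-zero entries:
H(X,Y) = -[1/6·log_10(1/6) + 1/30·log_10(1/30) + 2/15·log_10(2/15) + 2/15·log_10(2/15) + 1/30·log_10(1/30) + 1/15·log_10(1/15) + 1/10·log_10(1/10) + 2/15·log_10(2/15) + 1/5·log_10(1/5)]
H(X,Y) = 0.8964 dits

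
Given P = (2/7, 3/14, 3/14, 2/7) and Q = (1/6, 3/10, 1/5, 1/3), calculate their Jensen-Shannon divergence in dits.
0.0055 dits

Jensen-Shannon divergence is:
JSD(P||Q) = 0.5 × D_KL(P||M) + 0.5 × D_KL(Q||M)
where M = 0.5 × (P + Q) is the mixture distribution.

M = 0.5 × (2/7, 3/14, 3/14, 2/7) + 0.5 × (1/6, 3/10, 1/5, 1/3) = (0.22619, 9/35, 0.207143, 0.309524)

D_KL(P||M) = 0.0052 dits
D_KL(Q||M) = 0.0057 dits

JSD(P||Q) = 0.5 × 0.0052 + 0.5 × 0.0057 = 0.0055 dits

Unlike KL divergence, JSD is symmetric and bounded: 0 ≤ JSD ≤ log(2).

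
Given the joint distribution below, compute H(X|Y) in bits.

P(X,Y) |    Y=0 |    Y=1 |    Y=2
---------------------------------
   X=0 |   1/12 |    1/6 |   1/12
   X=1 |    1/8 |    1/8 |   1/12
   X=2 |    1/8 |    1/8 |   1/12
1.5712 bits

Using the chain rule: H(X|Y) = H(X,Y) - H(Y)

First, compute H(X,Y) = 3.1258 bits

Marginal P(Y) = (1/3, 5/12, 1/4)
H(Y) = 1.5546 bits

H(X|Y) = H(X,Y) - H(Y) = 3.1258 - 1.5546 = 1.5712 bits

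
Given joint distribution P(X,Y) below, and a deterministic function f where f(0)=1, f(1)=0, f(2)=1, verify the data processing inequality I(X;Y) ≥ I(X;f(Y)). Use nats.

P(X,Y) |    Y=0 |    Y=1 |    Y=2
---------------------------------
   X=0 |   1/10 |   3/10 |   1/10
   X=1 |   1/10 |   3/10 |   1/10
I(X;Y) = 0.0000, I(X;f(Y)) = 0.0000, inequality holds: 0.0000 ≥ 0.0000

Data Processing Inequality: For any Markov chain X → Y → Z, we have I(X;Y) ≥ I(X;Z).

Here Z = f(Y) is a deterministic function of Y, forming X → Y → Z.

Original I(X;Y) = 0.0000 nats

After applying f:
P(X,Z) where Z=f(Y):
- P(X,Z=0) = P(X,Y=1)
- P(X,Z=1) = P(X,Y=0) + P(X,Y=2)

I(X;Z) = I(X;f(Y)) = 0.0000 nats

Verification: 0.0000 ≥ 0.0000 ✓

Information cannot be created by processing; the function f can only lose information about X.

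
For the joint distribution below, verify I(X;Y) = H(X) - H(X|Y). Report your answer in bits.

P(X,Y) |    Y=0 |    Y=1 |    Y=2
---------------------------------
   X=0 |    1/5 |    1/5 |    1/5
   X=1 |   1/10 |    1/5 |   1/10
I(X;Y) = 0.0200 bits

Mutual information has multiple equivalent forms:
- I(X;Y) = H(X) - H(X|Y)
- I(X;Y) = H(Y) - H(Y|X)
- I(X;Y) = H(X) + H(Y) - H(X,Y)

Computing all quantities:
H(X) = 0.9710, H(Y) = 1.5710, H(X,Y) = 2.5219
H(X|Y) = 0.9510, H(Y|X) = 1.5510

Verification:
H(X) - H(X|Y) = 0.9710 - 0.9510 = 0.0200
H(Y) - H(Y|X) = 1.5710 - 1.5510 = 0.0200
H(X) + H(Y) - H(X,Y) = 0.9710 + 1.5710 - 2.5219 = 0.0200

All forms give I(X;Y) = 0.0200 bits. ✓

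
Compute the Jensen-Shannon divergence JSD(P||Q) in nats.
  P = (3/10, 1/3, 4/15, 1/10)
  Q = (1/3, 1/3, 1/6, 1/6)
0.0105 nats

Jensen-Shannon divergence is:
JSD(P||Q) = 0.5 × D_KL(P||M) + 0.5 × D_KL(Q||M)
where M = 0.5 × (P + Q) is the mixture distribution.

M = 0.5 × (3/10, 1/3, 4/15, 1/10) + 0.5 × (1/3, 1/3, 1/6, 1/6) = (0.316667, 1/3, 0.216667, 2/15)

D_KL(P||M) = 0.0104 nats
D_KL(Q||M) = 0.0106 nats

JSD(P||Q) = 0.5 × 0.0104 + 0.5 × 0.0106 = 0.0105 nats

Unlike KL divergence, JSD is symmetric and bounded: 0 ≤ JSD ≤ log(2).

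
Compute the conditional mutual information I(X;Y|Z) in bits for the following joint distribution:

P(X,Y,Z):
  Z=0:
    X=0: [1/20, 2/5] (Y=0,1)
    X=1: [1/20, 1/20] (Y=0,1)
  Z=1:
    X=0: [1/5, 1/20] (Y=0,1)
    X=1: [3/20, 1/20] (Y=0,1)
0.0509 bits

Conditional mutual information: I(X;Y|Z) = H(X|Z) + H(Y|Z) - H(X,Y|Z)

H(Z) = 0.9928
H(X,Z) = 1.8150 → H(X|Z) = 0.8222
H(Y,Z) = 1.7129 → H(Y|Z) = 0.7201
H(X,Y,Z) = 2.4842 → H(X,Y|Z) = 1.4914

I(X;Y|Z) = 0.8222 + 0.7201 - 1.4914 = 0.0509 bits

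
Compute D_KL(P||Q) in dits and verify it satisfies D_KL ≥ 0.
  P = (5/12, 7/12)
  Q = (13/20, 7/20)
0.0489 dits

KL divergence satisfies the Gibbs inequality: D_KL(P||Q) ≥ 0 for all distributions P, Q.

D_KL(P||Q) = Σ p(x) log(p(x)/q(x))
Term by term:
  x=0: 5/12 × log_10[(5/12)/(13/20)] = -0.0805
  x=1: 7/12 × log_10[(7/12)/(7/20)] = 0.1294
D_KL(P||Q) = 0.0489 dits

D_KL(P||Q) = 0.0489 ≥ 0 ✓

This non-negativity is a fundamental property: relative entropy cannot be negative because it measures how different Q is from P.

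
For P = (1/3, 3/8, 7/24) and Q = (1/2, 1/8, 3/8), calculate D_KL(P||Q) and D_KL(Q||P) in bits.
D_KL(P||Q) = 0.2936, D_KL(Q||P) = 0.2303

KL divergence is not symmetric: D_KL(P||Q) ≠ D_KL(Q||P) in general.

D_KL(P||Q) = 0.2936 bits
D_KL(Q||P) = 0.2303 bits

No, they are not equal!

This asymmetry is why KL divergence is not a true distance metric.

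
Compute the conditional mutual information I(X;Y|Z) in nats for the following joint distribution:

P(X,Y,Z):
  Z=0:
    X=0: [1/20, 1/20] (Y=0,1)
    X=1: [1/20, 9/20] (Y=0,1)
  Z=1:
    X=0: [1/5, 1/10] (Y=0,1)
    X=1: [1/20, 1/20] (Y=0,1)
0.0428 nats

Conditional mutual information: I(X;Y|Z) = H(X|Z) + H(Y|Z) - H(X,Y|Z)

H(Z) = 0.6730
H(X,Z) = 1.1683 → H(X|Z) = 0.4953
H(Y,Z) = 1.2080 → H(Y|Z) = 0.5350
H(X,Y,Z) = 1.6604 → H(X,Y|Z) = 0.9874

I(X;Y|Z) = 0.4953 + 0.5350 - 0.9874 = 0.0428 nats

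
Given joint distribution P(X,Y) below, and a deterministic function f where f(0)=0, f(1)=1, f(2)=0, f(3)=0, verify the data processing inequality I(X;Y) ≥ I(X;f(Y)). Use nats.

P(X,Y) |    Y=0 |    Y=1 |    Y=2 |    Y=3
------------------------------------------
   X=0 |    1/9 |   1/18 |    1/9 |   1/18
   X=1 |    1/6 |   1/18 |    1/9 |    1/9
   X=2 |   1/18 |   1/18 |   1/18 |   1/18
I(X;Y) = 0.0165, I(X;f(Y)) = 0.0080, inequality holds: 0.0165 ≥ 0.0080

Data Processing Inequality: For any Markov chain X → Y → Z, we have I(X;Y) ≥ I(X;Z).

Here Z = f(Y) is a deterministic function of Y, forming X → Y → Z.

Original I(X;Y) = 0.0165 nats

After applying f:
P(X,Z) where Z=f(Y):
- P(X,Z=0) = P(X,Y=0) + P(X,Y=2) + P(X,Y=3)
- P(X,Z=1) = P(X,Y=1)

I(X;Z) = I(X;f(Y)) = 0.0080 nats

Verification: 0.0165 ≥ 0.0080 ✓

Information cannot be created by processing; the function f can only lose information about X.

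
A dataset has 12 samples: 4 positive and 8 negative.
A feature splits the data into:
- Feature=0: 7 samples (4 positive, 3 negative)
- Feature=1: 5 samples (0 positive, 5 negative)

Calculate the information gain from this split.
0.3436 bits

Information Gain = H(Y) - H(Y|Feature)

Before split:
P(positive) = 4/12 = 0.3333
H(Y) = 0.9183 bits

After split:
Feature=0: H = 0.9852 bits (weight = 7/12)
Feature=1: H = 0.0000 bits (weight = 5/12)
H(Y|Feature) = (7/12)×0.9852 + (5/12)×0.0000 = 0.5747 bits

Information Gain = 0.9183 - 0.5747 = 0.3436 bits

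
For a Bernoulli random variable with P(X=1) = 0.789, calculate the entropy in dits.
0.2238 dits

The binary entropy function is:
H(p) = -p log(p) - (1-p) log(1-p)

H(0.789) = -0.789 × log_10(0.789) - 0.211 × log_10(0.211)
H(0.789) = 0.2238 dits

Note: Binary entropy is maximized at p=0.5 (H=1 bit) and minimized at p=0 or p=1 (H=0).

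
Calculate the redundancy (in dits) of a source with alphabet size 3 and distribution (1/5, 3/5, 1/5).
0.0644 dits

Redundancy measures how far a source is from maximum entropy:
R = H_max - H(X)

Maximum entropy for 3 symbols: H_max = log_10(3) = 0.4771 dits
Actual entropy: H(X) = 0.4127 dits
Redundancy: R = 0.4771 - 0.4127 = 0.0644 dits

This redundancy represents potential for compression: the source could be compressed by 0.0644 dits per symbol.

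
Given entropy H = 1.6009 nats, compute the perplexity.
4.9575

Perplexity is e^H (or exp(H) for natural log).

H = 1.6009 nats
Perplexity = e^1.6009 = 4.9575

Interpretation: The model's uncertainty is equivalent to choosing uniformly among 5.0 options.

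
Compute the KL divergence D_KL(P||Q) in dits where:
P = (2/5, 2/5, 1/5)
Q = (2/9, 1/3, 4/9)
0.0644 dits

KL divergence: D_KL(P||Q) = Σ p(x) log(p(x)/q(x))

Computing term by term:
  x=0: 2/5 × log_10[(2/5)/(2/9)] = 2/5 × 0.2553 = 0.1021
  x=1: 2/5 × log_10[(2/5)/(1/3)] = 2/5 × 0.0792 = 0.0317
  x=2: 1/5 × log_10[(1/5)/(4/9)] = 1/5 × -0.3468 = -0.0694

D_KL(P||Q) = 0.0644 dits

Note: KL divergence is always non-negative and equals 0 iff P = Q.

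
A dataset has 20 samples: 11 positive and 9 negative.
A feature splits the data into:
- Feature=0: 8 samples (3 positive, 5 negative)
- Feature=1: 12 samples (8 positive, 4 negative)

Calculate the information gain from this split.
0.0600 bits

Information Gain = H(Y) - H(Y|Feature)

Before split:
P(positive) = 11/20 = 0.5500
H(Y) = 0.9928 bits

After split:
Feature=0: H = 0.9544 bits (weight = 8/20)
Feature=1: H = 0.9183 bits (weight = 12/20)
H(Y|Feature) = (8/20)×0.9544 + (12/20)×0.9183 = 0.9328 bits

Information Gain = 0.9928 - 0.9328 = 0.0600 bits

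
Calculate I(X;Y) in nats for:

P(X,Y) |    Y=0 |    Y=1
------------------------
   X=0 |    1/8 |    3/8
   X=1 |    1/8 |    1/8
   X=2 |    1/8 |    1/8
0.0338 nats

Mutual information: I(X;Y) = H(X) + H(Y) - H(X,Y)

Marginals:
P(X) = (1/2, 1/4, 1/4), H(X) = 1.0397 nats
P(Y) = (3/8, 5/8), H(Y) = 0.6616 nats

Joint entropy: H(X,Y) = 1.6675 nats

I(X;Y) = 1.0397 + 0.6616 - 1.6675 = 0.0338 nats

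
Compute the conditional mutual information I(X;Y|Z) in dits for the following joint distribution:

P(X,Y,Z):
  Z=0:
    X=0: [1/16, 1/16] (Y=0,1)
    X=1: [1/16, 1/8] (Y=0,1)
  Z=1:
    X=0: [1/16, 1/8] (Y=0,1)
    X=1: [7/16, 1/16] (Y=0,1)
0.0432 dits

Conditional mutual information: I(X;Y|Z) = H(X|Z) + H(Y|Z) - H(X,Y|Z)

H(Z) = 0.2697
H(X,Z) = 0.5360 → H(X|Z) = 0.2663
H(Y,Z) = 0.5360 → H(Y|Z) = 0.2663
H(X,Y,Z) = 0.7591 → H(X,Y|Z) = 0.4894

I(X;Y|Z) = 0.2663 + 0.2663 - 0.4894 = 0.0432 dits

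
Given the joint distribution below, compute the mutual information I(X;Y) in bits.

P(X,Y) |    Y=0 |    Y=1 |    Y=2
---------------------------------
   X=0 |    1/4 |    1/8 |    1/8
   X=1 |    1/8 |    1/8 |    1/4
0.0613 bits

Mutual information: I(X;Y) = H(X) + H(Y) - H(X,Y)

Marginals:
P(X) = (1/2, 1/2), H(X) = 1.0000 bits
P(Y) = (3/8, 1/4, 3/8), H(Y) = 1.5613 bits

Joint entropy: H(X,Y) = 2.5000 bits

I(X;Y) = 1.0000 + 1.5613 - 2.5000 = 0.0613 bits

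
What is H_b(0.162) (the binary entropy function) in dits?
0.1924 dits

The binary entropy function is:
H(p) = -p log(p) - (1-p) log(1-p)

H(0.162) = -0.162 × log_10(0.162) - 0.838 × log_10(0.838)
H(0.162) = 0.1924 dits

Note: Binary entropy is maximized at p=0.5 (H=1 bit) and minimized at p=0 or p=1 (H=0).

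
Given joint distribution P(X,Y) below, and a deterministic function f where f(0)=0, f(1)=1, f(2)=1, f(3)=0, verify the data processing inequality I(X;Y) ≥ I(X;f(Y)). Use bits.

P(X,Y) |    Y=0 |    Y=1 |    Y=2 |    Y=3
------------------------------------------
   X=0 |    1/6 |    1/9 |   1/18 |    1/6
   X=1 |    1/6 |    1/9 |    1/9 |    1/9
I(X;Y) = 0.0217, I(X;f(Y)) = 0.0094, inequality holds: 0.0217 ≥ 0.0094

Data Processing Inequality: For any Markov chain X → Y → Z, we have I(X;Y) ≥ I(X;Z).

Here Z = f(Y) is a deterministic function of Y, forming X → Y → Z.

Original I(X;Y) = 0.0217 bits

After applying f:
P(X,Z) where Z=f(Y):
- P(X,Z=0) = P(X,Y=0) + P(X,Y=3)
- P(X,Z=1) = P(X,Y=1) + P(X,Y=2)

I(X;Z) = I(X;f(Y)) = 0.0094 bits

Verification: 0.0217 ≥ 0.0094 ✓

Information cannot be created by processing; the function f can only lose information about X.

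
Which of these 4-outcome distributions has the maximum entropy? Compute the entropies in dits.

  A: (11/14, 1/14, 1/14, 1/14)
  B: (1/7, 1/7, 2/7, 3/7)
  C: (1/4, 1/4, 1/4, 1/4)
C

For a discrete distribution over n outcomes, entropy is maximized by the uniform distribution.

Computing entropies:
H(A) = 0.3279 dits
H(B) = 0.5546 dits
H(C) = 0.6021 dits

The uniform distribution (where all probabilities equal 1/4) achieves the maximum entropy of log_10(4) = 0.6021 dits.

Distribution C has the highest entropy.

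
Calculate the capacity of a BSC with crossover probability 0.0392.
0.7614 bits

For a binary symmetric channel (BSC) with error probability p:
Capacity C = 1 - H(p) bits per symbol

where H(p) = -p log₂(p) - (1-p) log₂(1-p) is the binary entropy function.

H(0.0392) = 0.2386 bits
C = 1 - 0.2386 = 0.7614 bits per symbol

This means we can reliably transmit up to 0.7614 bits of information per channel use.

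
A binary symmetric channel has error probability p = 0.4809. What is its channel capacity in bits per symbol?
0.0011 bits

For a binary symmetric channel (BSC) with error probability p:
Capacity C = 1 - H(p) bits per symbol

where H(p) = -p log₂(p) - (1-p) log₂(1-p) is the binary entropy function.

H(0.4809) = 0.9989 bits
C = 1 - 0.9989 = 0.0011 bits per symbol

This means we can reliably transmit up to 0.0011 bits of information per channel use.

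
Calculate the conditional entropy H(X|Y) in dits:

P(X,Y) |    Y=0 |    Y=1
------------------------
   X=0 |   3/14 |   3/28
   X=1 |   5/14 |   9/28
0.2688 dits

Using the chain rule: H(X|Y) = H(X,Y) - H(Y)

First, compute H(X,Y) = 0.5654 dits

Marginal P(Y) = (4/7, 3/7)
H(Y) = 0.2966 dits

H(X|Y) = H(X,Y) - H(Y) = 0.5654 - 0.2966 = 0.2688 dits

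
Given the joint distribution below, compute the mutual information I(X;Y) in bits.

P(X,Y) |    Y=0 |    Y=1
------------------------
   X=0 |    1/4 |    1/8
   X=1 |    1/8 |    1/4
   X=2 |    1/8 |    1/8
0.0613 bits

Mutual information: I(X;Y) = H(X) + H(Y) - H(X,Y)

Marginals:
P(X) = (3/8, 3/8, 1/4), H(X) = 1.5613 bits
P(Y) = (1/2, 1/2), H(Y) = 1.0000 bits

Joint entropy: H(X,Y) = 2.5000 bits

I(X;Y) = 1.5613 + 1.0000 - 2.5000 = 0.0613 bits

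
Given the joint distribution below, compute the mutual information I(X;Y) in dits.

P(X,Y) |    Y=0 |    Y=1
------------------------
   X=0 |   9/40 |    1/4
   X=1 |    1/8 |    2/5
0.0133 dits

Mutual information: I(X;Y) = H(X) + H(Y) - H(X,Y)

Marginals:
P(X) = (19/40, 21/40), H(X) = 0.3005 dits
P(Y) = (7/20, 13/20), H(Y) = 0.2812 dits

Joint entropy: H(X,Y) = 0.5683 dits

I(X;Y) = 0.3005 + 0.2812 - 0.5683 = 0.0133 dits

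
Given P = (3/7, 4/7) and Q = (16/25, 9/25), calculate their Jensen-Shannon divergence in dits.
0.0098 dits

Jensen-Shannon divergence is:
JSD(P||Q) = 0.5 × D_KL(P||M) + 0.5 × D_KL(Q||M)
where M = 0.5 × (P + Q) is the mixture distribution.

M = 0.5 × (3/7, 4/7) + 0.5 × (16/25, 9/25) = (0.534286, 0.465714)

D_KL(P||M) = 0.0097 dits
D_KL(Q||M) = 0.0099 dits

JSD(P||Q) = 0.5 × 0.0097 + 0.5 × 0.0099 = 0.0098 dits

Unlike KL divergence, JSD is symmetric and bounded: 0 ≤ JSD ≤ log(2).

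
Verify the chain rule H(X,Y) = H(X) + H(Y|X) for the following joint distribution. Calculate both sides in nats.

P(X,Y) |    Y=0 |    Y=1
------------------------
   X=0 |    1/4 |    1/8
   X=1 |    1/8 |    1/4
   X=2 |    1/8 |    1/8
H(X,Y) = 1.7329, H(X) = 1.0822, H(Y|X) = 0.6507 (all in nats)

Chain rule: H(X,Y) = H(X) + H(Y|X)

Left side — joint entropy directly:
H(X,Y) = -Σ p(x,y) log p(x,y) = 1.7329 nats

Right side — compute H(Y|X) from the conditional distributions:
P(X) = (3/8, 3/8, 1/4), so H(X) = 1.0822 nats
H(Y|X) = Σ_x P(X=x) · H(Y|X=x):
  P(Y|X=0) = (2/3, 1/3), H(Y|X=0) = 0.6365, weight P(X=0) = 3/8
  P(Y|X=1) = (1/3, 2/3), H(Y|X=1) = 0.6365, weight P(X=1) = 3/8
  P(Y|X=2) = (1/2, 1/2), H(Y|X=2) = 0.6931, weight P(X=2) = 1/4
H(Y|X) = 0.6507 nats

H(X) + H(Y|X) = 1.0822 + 0.6507 = 1.7329 nats

Both sides equal 1.7329 nats. ✓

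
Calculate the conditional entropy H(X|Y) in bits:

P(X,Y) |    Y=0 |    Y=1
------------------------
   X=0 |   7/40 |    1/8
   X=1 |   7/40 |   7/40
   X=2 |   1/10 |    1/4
1.5346 bits

Using the chain rule: H(X|Y) = H(X,Y) - H(Y)

First, compute H(X,Y) = 2.5273 bits

Marginal P(Y) = (9/20, 11/20)
H(Y) = 0.9928 bits

H(X|Y) = H(X,Y) - H(Y) = 2.5273 - 0.9928 = 1.5346 bits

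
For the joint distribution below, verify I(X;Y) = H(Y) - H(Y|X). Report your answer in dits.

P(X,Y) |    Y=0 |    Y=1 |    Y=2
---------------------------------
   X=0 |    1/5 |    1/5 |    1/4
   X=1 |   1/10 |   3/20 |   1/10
I(X;Y) = 0.0035 dits

Mutual information has multiple equivalent forms:
- I(X;Y) = H(X) - H(X|Y)
- I(X;Y) = H(Y) - H(Y|X)
- I(X;Y) = H(X) + H(Y) - H(X,Y)

Computing all quantities:
H(X) = 0.2812, H(Y) = 0.4760, H(X,Y) = 0.7537
H(X|Y) = 0.2777, H(Y|X) = 0.4725

Verification:
H(X) - H(X|Y) = 0.2812 - 0.2777 = 0.0035
H(Y) - H(Y|X) = 0.4760 - 0.4725 = 0.0035
H(X) + H(Y) - H(X,Y) = 0.2812 + 0.4760 - 0.7537 = 0.0035

All forms give I(X;Y) = 0.0035 dits. ✓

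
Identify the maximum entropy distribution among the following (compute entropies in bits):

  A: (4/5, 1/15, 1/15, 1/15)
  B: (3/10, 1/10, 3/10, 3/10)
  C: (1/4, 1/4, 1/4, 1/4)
C

For a discrete distribution over n outcomes, entropy is maximized by the uniform distribution.

Computing entropies:
H(A) = 1.0389 bits
H(B) = 1.8955 bits
H(C) = 2.0000 bits

The uniform distribution (where all probabilities equal 1/4) achieves the maximum entropy of log_2(4) = 2.0000 bits.

Distribution C has the highest entropy.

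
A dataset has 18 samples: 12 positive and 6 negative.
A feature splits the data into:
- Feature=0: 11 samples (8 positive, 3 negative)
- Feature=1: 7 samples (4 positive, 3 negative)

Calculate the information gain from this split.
0.0185 bits

Information Gain = H(Y) - H(Y|Feature)

Before split:
P(positive) = 12/18 = 0.6667
H(Y) = 0.9183 bits

After split:
Feature=0: H = 0.8454 bits (weight = 11/18)
Feature=1: H = 0.9852 bits (weight = 7/18)
H(Y|Feature) = (11/18)×0.8454 + (7/18)×0.9852 = 0.8997 bits

Information Gain = 0.9183 - 0.8997 = 0.0185 bits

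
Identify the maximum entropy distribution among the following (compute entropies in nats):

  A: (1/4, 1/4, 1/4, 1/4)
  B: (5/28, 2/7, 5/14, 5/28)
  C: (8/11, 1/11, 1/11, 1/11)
A

For a discrete distribution over n outcomes, entropy is maximized by the uniform distribution.

Computing entropies:
H(A) = 1.3863 nats
H(B) = 1.3409 nats
H(C) = 0.8856 nats

The uniform distribution (where all probabilities equal 1/4) achieves the maximum entropy of log_e(4) = 1.3863 nats.

Distribution A has the highest entropy.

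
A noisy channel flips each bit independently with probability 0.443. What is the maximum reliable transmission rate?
0.0094 bits

For a binary symmetric channel (BSC) with error probability p:
Capacity C = 1 - H(p) bits per symbol

where H(p) = -p log₂(p) - (1-p) log₂(1-p) is the binary entropy function.

H(0.443) = 0.9906 bits
C = 1 - 0.9906 = 0.0094 bits per symbol

This means we can reliably transmit up to 0.0094 bits of information per channel use.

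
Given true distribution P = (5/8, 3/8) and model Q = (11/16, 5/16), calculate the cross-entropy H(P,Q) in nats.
0.6704 nats

Cross-entropy: H(P,Q) = -Σ p(x) log q(x)

Alternatively: H(P,Q) = H(P) + D_KL(P||Q)
H(P) = 0.6616 nats
D_KL(P||Q) = 0.0088 nats

H(P,Q) = 0.6616 + 0.0088 = 0.6704 nats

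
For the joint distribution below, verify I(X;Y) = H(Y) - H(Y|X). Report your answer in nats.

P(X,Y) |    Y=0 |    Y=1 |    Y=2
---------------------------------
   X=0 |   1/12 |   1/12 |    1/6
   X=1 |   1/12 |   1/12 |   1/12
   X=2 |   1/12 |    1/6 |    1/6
I(X;Y) = 0.0168 nats

Mutual information has multiple equivalent forms:
- I(X;Y) = H(X) - H(X|Y)
- I(X;Y) = H(Y) - H(Y|X)
- I(X;Y) = H(X) + H(Y) - H(X,Y)

Computing all quantities:
H(X) = 1.0776, H(Y) = 1.0776, H(X,Y) = 2.1383
H(X|Y) = 1.0608, H(Y|X) = 1.0608

Verification:
H(X) - H(X|Y) = 1.0776 - 1.0608 = 0.0168
H(Y) - H(Y|X) = 1.0776 - 1.0608 = 0.0168
H(X) + H(Y) - H(X,Y) = 1.0776 + 1.0776 - 2.1383 = 0.0168

All forms give I(X;Y) = 0.0168 nats. ✓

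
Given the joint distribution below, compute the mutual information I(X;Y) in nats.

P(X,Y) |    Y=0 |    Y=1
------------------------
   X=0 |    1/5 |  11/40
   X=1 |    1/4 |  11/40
0.0015 nats

Mutual information: I(X;Y) = H(X) + H(Y) - H(X,Y)

Marginals:
P(X) = (19/40, 21/40), H(X) = 0.6919 nats
P(Y) = (9/20, 11/20), H(Y) = 0.6881 nats

Joint entropy: H(X,Y) = 1.3785 nats

I(X;Y) = 0.6919 + 0.6881 - 1.3785 = 0.0015 nats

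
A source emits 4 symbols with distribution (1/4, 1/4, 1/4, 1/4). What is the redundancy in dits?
0.0000 dits

Redundancy measures how far a source is from maximum entropy:
R = H_max - H(X)

Maximum entropy for 4 symbols: H_max = log_10(4) = 0.6021 dits
Actual entropy: H(X) = 0.6021 dits
Redundancy: R = 0.6021 - 0.6021 = 0.0000 dits

This redundancy represents potential for compression: the source could be compressed by 0.0000 dits per symbol.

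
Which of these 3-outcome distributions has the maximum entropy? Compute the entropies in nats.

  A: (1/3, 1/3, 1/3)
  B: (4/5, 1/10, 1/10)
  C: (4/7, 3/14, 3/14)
A

For a discrete distribution over n outcomes, entropy is maximized by the uniform distribution.

Computing entropies:
H(A) = 1.0986 nats
H(B) = 0.6390 nats
H(C) = 0.9800 nats

The uniform distribution (where all probabilities equal 1/3) achieves the maximum entropy of log_e(3) = 1.0986 nats.

Distribution A has the highest entropy.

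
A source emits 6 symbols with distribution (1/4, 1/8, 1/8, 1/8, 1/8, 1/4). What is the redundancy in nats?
0.0589 nats

Redundancy measures how far a source is from maximum entropy:
R = H_max - H(X)

Maximum entropy for 6 symbols: H_max = log_e(6) = 1.7918 nats
Actual entropy: H(X) = 1.7329 nats
Redundancy: R = 1.7918 - 1.7329 = 0.0589 nats

This redundancy represents potential for compression: the source could be compressed by 0.0589 nats per symbol.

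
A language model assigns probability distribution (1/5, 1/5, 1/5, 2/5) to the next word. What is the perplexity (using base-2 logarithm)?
3.7893

Perplexity is 2^H (or exp(H) for natural log).

First, H = -Σ p log p = 1.9219 bits
Perplexity = 2^1.9219 = 3.7893

Interpretation: The model's uncertainty is equivalent to choosing uniformly among 3.8 options.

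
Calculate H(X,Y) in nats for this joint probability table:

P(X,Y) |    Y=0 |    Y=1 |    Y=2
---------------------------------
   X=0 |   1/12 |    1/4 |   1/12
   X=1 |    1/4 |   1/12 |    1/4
1.6609 nats

Joint entropy is H(X,Y) = -Σ_{x,y} p(x,y) log p(x,y).

Summing over all non-zero entries:
H(X,Y) = -[1/12·log_e(1/12) + 1/4·log_e(1/4) + 1/12·log_e(1/12) + 1/4·log_e(1/4) + 1/12·log_e(1/12) + 1/4·log_e(1/4)]
H(X,Y) = 1.6609 nats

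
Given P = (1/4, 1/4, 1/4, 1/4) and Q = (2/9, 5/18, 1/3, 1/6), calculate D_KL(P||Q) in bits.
0.0470 bits

KL divergence: D_KL(P||Q) = Σ p(x) log(p(x)/q(x))

Computing term by term:
  x=0: 1/4 × log_2[(1/4)/(2/9)] = 1/4 × 0.1699 = 0.0425
  x=1: 1/4 × log_2[(1/4)/(5/18)] = 1/4 × -0.1520 = -0.0380
  x=2: 1/4 × log_2[(1/4)/(1/3)] = 1/4 × -0.4150 = -0.1038
  x=3: 1/4 × log_2[(1/4)/(1/6)] = 1/4 × 0.5850 = 0.1462

D_KL(P||Q) = 0.0470 bits

Note: KL divergence is always non-negative and equals 0 iff P = Q.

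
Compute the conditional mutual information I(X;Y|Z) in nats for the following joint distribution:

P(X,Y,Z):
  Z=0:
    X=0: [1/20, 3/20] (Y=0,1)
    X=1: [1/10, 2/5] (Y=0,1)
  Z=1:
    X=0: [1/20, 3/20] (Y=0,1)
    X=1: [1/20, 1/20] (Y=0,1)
0.0102 nats

Conditional mutual information: I(X;Y|Z) = H(X|Z) + H(Y|Z) - H(X,Y|Z)

H(Z) = 0.6109
H(X,Z) = 1.2206 → H(X|Z) = 0.6097
H(Y,Z) = 1.1655 → H(Y|Z) = 0.5547
H(X,Y,Z) = 1.7651 → H(X,Y|Z) = 1.1542

I(X;Y|Z) = 0.6097 + 0.5547 - 1.1542 = 0.0102 nats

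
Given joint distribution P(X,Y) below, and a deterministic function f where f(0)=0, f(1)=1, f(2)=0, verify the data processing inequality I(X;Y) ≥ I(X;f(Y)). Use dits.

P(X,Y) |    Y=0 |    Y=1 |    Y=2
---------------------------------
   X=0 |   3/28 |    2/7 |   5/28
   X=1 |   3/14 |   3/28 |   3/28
I(X;Y) = 0.0257, I(X;f(Y)) = 0.0143, inequality holds: 0.0257 ≥ 0.0143

Data Processing Inequality: For any Markov chain X → Y → Z, we have I(X;Y) ≥ I(X;Z).

Here Z = f(Y) is a deterministic function of Y, forming X → Y → Z.

Original I(X;Y) = 0.0257 dits

After applying f:
P(X,Z) where Z=f(Y):
- P(X,Z=0) = P(X,Y=0) + P(X,Y=2)
- P(X,Z=1) = P(X,Y=1)

I(X;Z) = I(X;f(Y)) = 0.0143 dits

Verification: 0.0257 ≥ 0.0143 ✓

Information cannot be created by processing; the function f can only lose information about X.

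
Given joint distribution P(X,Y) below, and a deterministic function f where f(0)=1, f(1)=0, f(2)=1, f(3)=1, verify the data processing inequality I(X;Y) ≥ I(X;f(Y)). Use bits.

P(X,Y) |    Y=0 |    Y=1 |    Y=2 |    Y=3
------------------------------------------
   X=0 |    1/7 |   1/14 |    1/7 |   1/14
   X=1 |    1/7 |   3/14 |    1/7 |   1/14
I(X;Y) = 0.0391, I(X;f(Y)) = 0.0391, inequality holds: 0.0391 ≥ 0.0391

Data Processing Inequality: For any Markov chain X → Y → Z, we have I(X;Y) ≥ I(X;Z).

Here Z = f(Y) is a deterministic function of Y, forming X → Y → Z.

Original I(X;Y) = 0.0391 bits

After applying f:
P(X,Z) where Z=f(Y):
- P(X,Z=0) = P(X,Y=1)
- P(X,Z=1) = P(X,Y=0) + P(X,Y=2) + P(X,Y=3)

I(X;Z) = I(X;f(Y)) = 0.0391 bits

Verification: 0.0391 ≥ 0.0391 ✓

Information cannot be created by processing; the function f can only lose information about X.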